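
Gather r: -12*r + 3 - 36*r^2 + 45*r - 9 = -36*r^2 + 33*r - 6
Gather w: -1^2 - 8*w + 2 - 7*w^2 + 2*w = -7*w^2 - 6*w + 1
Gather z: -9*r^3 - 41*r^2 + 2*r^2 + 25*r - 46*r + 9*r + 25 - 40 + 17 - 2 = -9*r^3 - 39*r^2 - 12*r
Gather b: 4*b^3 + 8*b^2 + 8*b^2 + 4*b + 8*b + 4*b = 4*b^3 + 16*b^2 + 16*b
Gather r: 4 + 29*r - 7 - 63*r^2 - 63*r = -63*r^2 - 34*r - 3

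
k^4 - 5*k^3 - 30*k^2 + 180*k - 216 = (k - 6)*(k - 3)*(k - 2)*(k + 6)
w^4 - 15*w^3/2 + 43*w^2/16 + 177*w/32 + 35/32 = (w - 7)*(w - 5/4)*(w + 1/4)*(w + 1/2)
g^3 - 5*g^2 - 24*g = g*(g - 8)*(g + 3)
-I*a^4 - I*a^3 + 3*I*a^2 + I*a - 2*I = (a - 1)*(a + 1)*(a + 2)*(-I*a + I)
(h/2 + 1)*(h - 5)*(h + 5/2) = h^3/2 - h^2/4 - 35*h/4 - 25/2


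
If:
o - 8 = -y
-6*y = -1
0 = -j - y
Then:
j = -1/6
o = 47/6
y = 1/6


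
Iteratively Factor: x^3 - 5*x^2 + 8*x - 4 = (x - 2)*(x^2 - 3*x + 2) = (x - 2)^2*(x - 1)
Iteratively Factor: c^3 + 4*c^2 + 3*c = (c + 1)*(c^2 + 3*c) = c*(c + 1)*(c + 3)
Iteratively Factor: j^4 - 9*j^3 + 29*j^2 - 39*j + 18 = (j - 1)*(j^3 - 8*j^2 + 21*j - 18) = (j - 3)*(j - 1)*(j^2 - 5*j + 6) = (j - 3)*(j - 2)*(j - 1)*(j - 3)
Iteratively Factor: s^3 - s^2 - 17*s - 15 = (s - 5)*(s^2 + 4*s + 3) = (s - 5)*(s + 1)*(s + 3)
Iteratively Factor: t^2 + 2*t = (t + 2)*(t)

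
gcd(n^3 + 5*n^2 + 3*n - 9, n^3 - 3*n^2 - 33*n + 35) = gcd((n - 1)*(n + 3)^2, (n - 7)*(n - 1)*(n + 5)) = n - 1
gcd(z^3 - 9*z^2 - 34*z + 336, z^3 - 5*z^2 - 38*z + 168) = z^2 - z - 42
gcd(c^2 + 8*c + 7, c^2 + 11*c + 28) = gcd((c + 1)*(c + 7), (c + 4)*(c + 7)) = c + 7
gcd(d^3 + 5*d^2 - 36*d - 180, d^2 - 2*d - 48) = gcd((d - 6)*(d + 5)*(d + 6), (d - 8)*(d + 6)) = d + 6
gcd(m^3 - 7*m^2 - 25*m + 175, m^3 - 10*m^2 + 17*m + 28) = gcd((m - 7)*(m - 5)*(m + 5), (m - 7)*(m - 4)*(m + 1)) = m - 7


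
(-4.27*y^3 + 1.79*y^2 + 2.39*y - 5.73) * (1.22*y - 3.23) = -5.2094*y^4 + 15.9759*y^3 - 2.8659*y^2 - 14.7103*y + 18.5079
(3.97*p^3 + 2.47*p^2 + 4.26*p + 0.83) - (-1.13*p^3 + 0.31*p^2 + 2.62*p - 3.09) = 5.1*p^3 + 2.16*p^2 + 1.64*p + 3.92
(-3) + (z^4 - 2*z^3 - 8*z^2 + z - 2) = z^4 - 2*z^3 - 8*z^2 + z - 5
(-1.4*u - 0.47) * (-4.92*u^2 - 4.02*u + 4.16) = 6.888*u^3 + 7.9404*u^2 - 3.9346*u - 1.9552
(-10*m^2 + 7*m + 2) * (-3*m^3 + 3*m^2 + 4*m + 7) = 30*m^5 - 51*m^4 - 25*m^3 - 36*m^2 + 57*m + 14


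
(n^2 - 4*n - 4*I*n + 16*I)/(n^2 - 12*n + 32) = (n - 4*I)/(n - 8)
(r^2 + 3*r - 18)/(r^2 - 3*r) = (r + 6)/r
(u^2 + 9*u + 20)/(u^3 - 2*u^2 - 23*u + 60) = (u + 4)/(u^2 - 7*u + 12)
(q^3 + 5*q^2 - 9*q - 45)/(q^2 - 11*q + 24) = (q^2 + 8*q + 15)/(q - 8)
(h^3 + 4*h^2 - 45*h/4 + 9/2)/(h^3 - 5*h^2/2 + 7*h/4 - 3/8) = 2*(h + 6)/(2*h - 1)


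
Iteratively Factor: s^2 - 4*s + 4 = (s - 2)*(s - 2)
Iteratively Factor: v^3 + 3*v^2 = (v)*(v^2 + 3*v) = v*(v + 3)*(v)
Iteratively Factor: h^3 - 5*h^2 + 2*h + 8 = (h - 2)*(h^2 - 3*h - 4) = (h - 4)*(h - 2)*(h + 1)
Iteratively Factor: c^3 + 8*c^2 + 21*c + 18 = (c + 3)*(c^2 + 5*c + 6) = (c + 2)*(c + 3)*(c + 3)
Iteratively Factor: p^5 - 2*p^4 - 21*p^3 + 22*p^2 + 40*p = (p - 5)*(p^4 + 3*p^3 - 6*p^2 - 8*p) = p*(p - 5)*(p^3 + 3*p^2 - 6*p - 8) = p*(p - 5)*(p + 1)*(p^2 + 2*p - 8) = p*(p - 5)*(p + 1)*(p + 4)*(p - 2)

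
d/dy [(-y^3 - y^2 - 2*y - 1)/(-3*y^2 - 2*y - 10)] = (3*y^4 + 4*y^3 + 26*y^2 + 14*y + 18)/(9*y^4 + 12*y^3 + 64*y^2 + 40*y + 100)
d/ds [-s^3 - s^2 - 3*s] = -3*s^2 - 2*s - 3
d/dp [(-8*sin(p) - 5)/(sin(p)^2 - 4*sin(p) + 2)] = 2*(4*sin(p)^2 + 5*sin(p) - 18)*cos(p)/(sin(p)^2 - 4*sin(p) + 2)^2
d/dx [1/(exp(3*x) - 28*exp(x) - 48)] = (28 - 3*exp(2*x))*exp(x)/(-exp(3*x) + 28*exp(x) + 48)^2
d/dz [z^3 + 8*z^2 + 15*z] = 3*z^2 + 16*z + 15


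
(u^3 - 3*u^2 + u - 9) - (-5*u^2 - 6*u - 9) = u^3 + 2*u^2 + 7*u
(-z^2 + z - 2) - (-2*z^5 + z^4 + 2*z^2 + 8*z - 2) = 2*z^5 - z^4 - 3*z^2 - 7*z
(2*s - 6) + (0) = 2*s - 6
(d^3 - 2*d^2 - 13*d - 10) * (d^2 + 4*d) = d^5 + 2*d^4 - 21*d^3 - 62*d^2 - 40*d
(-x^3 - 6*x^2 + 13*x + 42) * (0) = 0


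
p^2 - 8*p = p*(p - 8)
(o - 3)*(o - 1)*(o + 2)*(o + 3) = o^4 + o^3 - 11*o^2 - 9*o + 18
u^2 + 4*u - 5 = (u - 1)*(u + 5)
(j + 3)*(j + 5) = j^2 + 8*j + 15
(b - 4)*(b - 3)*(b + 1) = b^3 - 6*b^2 + 5*b + 12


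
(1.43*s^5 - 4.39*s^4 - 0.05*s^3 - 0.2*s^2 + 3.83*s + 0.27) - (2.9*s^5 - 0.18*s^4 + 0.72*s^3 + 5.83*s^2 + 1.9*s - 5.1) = -1.47*s^5 - 4.21*s^4 - 0.77*s^3 - 6.03*s^2 + 1.93*s + 5.37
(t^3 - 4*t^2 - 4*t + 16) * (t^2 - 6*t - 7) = t^5 - 10*t^4 + 13*t^3 + 68*t^2 - 68*t - 112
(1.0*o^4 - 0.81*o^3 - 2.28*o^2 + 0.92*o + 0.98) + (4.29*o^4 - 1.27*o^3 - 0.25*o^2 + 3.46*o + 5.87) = 5.29*o^4 - 2.08*o^3 - 2.53*o^2 + 4.38*o + 6.85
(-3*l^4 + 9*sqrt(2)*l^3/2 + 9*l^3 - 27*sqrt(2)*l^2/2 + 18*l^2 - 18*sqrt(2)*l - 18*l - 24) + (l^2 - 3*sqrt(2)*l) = -3*l^4 + 9*sqrt(2)*l^3/2 + 9*l^3 - 27*sqrt(2)*l^2/2 + 19*l^2 - 21*sqrt(2)*l - 18*l - 24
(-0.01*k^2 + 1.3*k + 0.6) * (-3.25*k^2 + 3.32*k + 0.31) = 0.0325*k^4 - 4.2582*k^3 + 2.3629*k^2 + 2.395*k + 0.186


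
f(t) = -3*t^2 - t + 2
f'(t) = -6*t - 1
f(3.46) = -37.37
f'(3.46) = -21.76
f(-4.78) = -61.77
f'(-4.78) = 27.68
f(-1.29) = -1.70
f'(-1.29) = 6.74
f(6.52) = -132.05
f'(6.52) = -40.12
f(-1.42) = -2.63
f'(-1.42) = 7.52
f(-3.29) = -27.18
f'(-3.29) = 18.74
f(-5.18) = -73.32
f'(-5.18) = 30.08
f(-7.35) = -152.72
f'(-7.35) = 43.10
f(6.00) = -112.00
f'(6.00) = -37.00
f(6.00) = -112.00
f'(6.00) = -37.00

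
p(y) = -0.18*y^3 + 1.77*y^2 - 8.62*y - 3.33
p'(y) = -0.54*y^2 + 3.54*y - 8.62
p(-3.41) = 53.78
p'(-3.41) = -26.97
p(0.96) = -10.13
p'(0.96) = -5.72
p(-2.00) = 22.43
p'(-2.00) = -17.86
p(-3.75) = 63.38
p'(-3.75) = -29.49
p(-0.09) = -2.54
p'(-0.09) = -8.94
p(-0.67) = 3.29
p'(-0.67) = -11.23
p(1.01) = -10.42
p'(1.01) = -5.60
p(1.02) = -10.47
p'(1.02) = -5.57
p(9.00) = -68.76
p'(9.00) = -20.50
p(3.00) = -18.12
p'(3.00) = -2.86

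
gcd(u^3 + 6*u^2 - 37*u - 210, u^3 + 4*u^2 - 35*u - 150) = u^2 - u - 30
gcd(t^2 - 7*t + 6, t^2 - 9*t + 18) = t - 6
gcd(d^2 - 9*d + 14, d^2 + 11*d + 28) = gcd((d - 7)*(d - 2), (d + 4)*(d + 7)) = 1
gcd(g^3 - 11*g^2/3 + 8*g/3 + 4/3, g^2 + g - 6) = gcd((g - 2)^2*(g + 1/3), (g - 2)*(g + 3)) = g - 2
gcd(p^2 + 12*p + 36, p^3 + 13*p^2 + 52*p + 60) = p + 6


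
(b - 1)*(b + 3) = b^2 + 2*b - 3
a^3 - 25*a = a*(a - 5)*(a + 5)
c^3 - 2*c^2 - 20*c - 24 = (c - 6)*(c + 2)^2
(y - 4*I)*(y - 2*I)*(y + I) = y^3 - 5*I*y^2 - 2*y - 8*I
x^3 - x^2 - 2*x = x*(x - 2)*(x + 1)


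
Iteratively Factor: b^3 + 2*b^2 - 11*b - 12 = (b + 4)*(b^2 - 2*b - 3) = (b - 3)*(b + 4)*(b + 1)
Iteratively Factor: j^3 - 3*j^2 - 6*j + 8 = (j - 1)*(j^2 - 2*j - 8) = (j - 1)*(j + 2)*(j - 4)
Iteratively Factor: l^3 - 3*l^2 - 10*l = (l)*(l^2 - 3*l - 10) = l*(l - 5)*(l + 2)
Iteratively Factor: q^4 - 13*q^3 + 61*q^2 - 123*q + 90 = (q - 3)*(q^3 - 10*q^2 + 31*q - 30) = (q - 5)*(q - 3)*(q^2 - 5*q + 6) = (q - 5)*(q - 3)^2*(q - 2)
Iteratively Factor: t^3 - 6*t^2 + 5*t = (t - 1)*(t^2 - 5*t) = t*(t - 1)*(t - 5)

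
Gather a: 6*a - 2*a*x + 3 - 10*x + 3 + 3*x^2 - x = a*(6 - 2*x) + 3*x^2 - 11*x + 6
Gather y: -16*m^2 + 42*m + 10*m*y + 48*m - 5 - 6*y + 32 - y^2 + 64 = -16*m^2 + 90*m - y^2 + y*(10*m - 6) + 91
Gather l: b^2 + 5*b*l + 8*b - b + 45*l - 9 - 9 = b^2 + 7*b + l*(5*b + 45) - 18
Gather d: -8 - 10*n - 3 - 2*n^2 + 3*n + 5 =-2*n^2 - 7*n - 6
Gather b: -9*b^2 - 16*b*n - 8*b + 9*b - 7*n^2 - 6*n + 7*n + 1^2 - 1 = -9*b^2 + b*(1 - 16*n) - 7*n^2 + n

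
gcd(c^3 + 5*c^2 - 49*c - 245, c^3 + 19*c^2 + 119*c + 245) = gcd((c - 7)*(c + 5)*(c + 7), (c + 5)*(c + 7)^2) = c^2 + 12*c + 35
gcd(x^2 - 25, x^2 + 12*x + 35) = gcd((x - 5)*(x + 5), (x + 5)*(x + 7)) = x + 5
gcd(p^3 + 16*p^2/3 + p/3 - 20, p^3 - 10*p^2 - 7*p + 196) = p + 4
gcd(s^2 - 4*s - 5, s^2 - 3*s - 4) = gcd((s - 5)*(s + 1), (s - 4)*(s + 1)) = s + 1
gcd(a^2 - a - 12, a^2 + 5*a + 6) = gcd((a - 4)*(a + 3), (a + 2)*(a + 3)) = a + 3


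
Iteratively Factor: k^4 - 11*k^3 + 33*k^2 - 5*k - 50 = (k + 1)*(k^3 - 12*k^2 + 45*k - 50) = (k - 5)*(k + 1)*(k^2 - 7*k + 10) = (k - 5)*(k - 2)*(k + 1)*(k - 5)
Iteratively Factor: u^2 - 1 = (u + 1)*(u - 1)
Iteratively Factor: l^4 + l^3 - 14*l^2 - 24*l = (l + 2)*(l^3 - l^2 - 12*l) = (l + 2)*(l + 3)*(l^2 - 4*l) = (l - 4)*(l + 2)*(l + 3)*(l)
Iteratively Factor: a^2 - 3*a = (a)*(a - 3)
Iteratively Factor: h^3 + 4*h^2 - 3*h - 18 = (h + 3)*(h^2 + h - 6) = (h + 3)^2*(h - 2)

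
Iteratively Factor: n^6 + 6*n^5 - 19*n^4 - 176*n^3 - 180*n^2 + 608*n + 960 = (n + 2)*(n^5 + 4*n^4 - 27*n^3 - 122*n^2 + 64*n + 480) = (n + 2)*(n + 4)*(n^4 - 27*n^2 - 14*n + 120) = (n + 2)*(n + 4)^2*(n^3 - 4*n^2 - 11*n + 30) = (n + 2)*(n + 3)*(n + 4)^2*(n^2 - 7*n + 10) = (n - 5)*(n + 2)*(n + 3)*(n + 4)^2*(n - 2)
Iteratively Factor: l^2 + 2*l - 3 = (l + 3)*(l - 1)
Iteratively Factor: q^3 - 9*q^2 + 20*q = (q)*(q^2 - 9*q + 20) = q*(q - 4)*(q - 5)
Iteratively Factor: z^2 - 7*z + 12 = (z - 4)*(z - 3)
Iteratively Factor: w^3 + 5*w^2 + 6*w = (w + 2)*(w^2 + 3*w) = w*(w + 2)*(w + 3)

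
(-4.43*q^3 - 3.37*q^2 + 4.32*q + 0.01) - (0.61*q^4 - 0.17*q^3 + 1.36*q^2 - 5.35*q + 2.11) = -0.61*q^4 - 4.26*q^3 - 4.73*q^2 + 9.67*q - 2.1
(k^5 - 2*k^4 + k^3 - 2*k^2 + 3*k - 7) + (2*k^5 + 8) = 3*k^5 - 2*k^4 + k^3 - 2*k^2 + 3*k + 1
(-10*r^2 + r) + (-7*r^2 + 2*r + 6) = -17*r^2 + 3*r + 6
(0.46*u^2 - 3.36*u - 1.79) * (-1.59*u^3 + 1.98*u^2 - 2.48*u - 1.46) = -0.7314*u^5 + 6.2532*u^4 - 4.9475*u^3 + 4.117*u^2 + 9.3448*u + 2.6134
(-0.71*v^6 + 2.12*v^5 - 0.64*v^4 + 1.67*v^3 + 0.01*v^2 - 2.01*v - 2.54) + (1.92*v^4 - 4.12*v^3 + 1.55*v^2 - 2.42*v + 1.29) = -0.71*v^6 + 2.12*v^5 + 1.28*v^4 - 2.45*v^3 + 1.56*v^2 - 4.43*v - 1.25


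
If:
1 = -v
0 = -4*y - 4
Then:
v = -1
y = -1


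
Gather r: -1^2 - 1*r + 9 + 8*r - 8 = 7*r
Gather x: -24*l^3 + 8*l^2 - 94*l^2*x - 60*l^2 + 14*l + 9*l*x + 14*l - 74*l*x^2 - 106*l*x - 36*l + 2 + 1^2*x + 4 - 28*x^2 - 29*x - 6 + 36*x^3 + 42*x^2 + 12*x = -24*l^3 - 52*l^2 - 8*l + 36*x^3 + x^2*(14 - 74*l) + x*(-94*l^2 - 97*l - 16)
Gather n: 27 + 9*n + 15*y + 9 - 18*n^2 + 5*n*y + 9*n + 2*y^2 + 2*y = -18*n^2 + n*(5*y + 18) + 2*y^2 + 17*y + 36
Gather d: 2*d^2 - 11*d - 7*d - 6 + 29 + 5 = 2*d^2 - 18*d + 28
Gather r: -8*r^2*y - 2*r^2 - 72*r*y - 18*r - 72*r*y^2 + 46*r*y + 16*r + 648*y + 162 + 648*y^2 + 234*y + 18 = r^2*(-8*y - 2) + r*(-72*y^2 - 26*y - 2) + 648*y^2 + 882*y + 180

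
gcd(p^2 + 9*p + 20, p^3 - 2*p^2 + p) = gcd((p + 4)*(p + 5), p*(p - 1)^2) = 1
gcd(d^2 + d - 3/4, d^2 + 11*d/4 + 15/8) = d + 3/2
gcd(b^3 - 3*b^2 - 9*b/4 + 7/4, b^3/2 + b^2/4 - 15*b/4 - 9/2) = 1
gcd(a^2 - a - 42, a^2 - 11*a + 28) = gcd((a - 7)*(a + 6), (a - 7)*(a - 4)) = a - 7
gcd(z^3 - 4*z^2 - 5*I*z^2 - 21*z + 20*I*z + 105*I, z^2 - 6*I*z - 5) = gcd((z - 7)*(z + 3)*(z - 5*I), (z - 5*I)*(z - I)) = z - 5*I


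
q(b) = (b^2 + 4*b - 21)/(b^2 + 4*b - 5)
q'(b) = (-2*b - 4)*(b^2 + 4*b - 21)/(b^2 + 4*b - 5)^2 + (2*b + 4)/(b^2 + 4*b - 5)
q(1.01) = -265.22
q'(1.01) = 26666.59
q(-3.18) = 3.10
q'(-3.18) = -0.65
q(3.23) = 0.13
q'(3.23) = 0.50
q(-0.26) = 3.68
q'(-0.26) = 1.56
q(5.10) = 0.61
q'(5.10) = 0.13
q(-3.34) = 3.22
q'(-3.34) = -0.83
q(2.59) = -0.33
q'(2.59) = 1.01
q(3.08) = 0.05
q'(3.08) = 0.58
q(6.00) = 0.71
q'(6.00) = 0.08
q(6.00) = 0.71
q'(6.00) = 0.08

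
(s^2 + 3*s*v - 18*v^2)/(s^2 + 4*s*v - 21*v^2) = (s + 6*v)/(s + 7*v)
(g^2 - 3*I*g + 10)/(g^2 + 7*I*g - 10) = (g - 5*I)/(g + 5*I)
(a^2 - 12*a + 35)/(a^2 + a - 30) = (a - 7)/(a + 6)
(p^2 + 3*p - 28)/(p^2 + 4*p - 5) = (p^2 + 3*p - 28)/(p^2 + 4*p - 5)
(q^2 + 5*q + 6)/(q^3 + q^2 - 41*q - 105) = (q + 2)/(q^2 - 2*q - 35)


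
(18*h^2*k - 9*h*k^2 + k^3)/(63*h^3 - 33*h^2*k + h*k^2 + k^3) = k*(6*h - k)/(21*h^2 - 4*h*k - k^2)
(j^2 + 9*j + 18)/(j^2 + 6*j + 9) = (j + 6)/(j + 3)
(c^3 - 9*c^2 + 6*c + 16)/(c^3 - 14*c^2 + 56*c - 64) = (c + 1)/(c - 4)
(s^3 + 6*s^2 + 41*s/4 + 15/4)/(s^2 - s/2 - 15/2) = (2*s^2 + 7*s + 3)/(2*(s - 3))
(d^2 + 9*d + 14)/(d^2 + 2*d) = (d + 7)/d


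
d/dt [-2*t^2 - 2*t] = -4*t - 2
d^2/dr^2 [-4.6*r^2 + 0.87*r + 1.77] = -9.20000000000000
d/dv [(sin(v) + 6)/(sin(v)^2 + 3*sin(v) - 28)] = (-12*sin(v) + cos(v)^2 - 47)*cos(v)/(sin(v)^2 + 3*sin(v) - 28)^2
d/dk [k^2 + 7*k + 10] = 2*k + 7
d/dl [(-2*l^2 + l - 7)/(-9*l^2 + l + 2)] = (7*l^2 - 134*l + 9)/(81*l^4 - 18*l^3 - 35*l^2 + 4*l + 4)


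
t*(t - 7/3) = t^2 - 7*t/3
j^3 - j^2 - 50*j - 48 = (j - 8)*(j + 1)*(j + 6)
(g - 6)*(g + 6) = g^2 - 36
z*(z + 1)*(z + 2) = z^3 + 3*z^2 + 2*z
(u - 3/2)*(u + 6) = u^2 + 9*u/2 - 9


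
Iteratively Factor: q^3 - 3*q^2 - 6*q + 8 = (q - 4)*(q^2 + q - 2) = (q - 4)*(q + 2)*(q - 1)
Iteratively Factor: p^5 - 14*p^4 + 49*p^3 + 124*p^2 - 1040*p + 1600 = (p - 5)*(p^4 - 9*p^3 + 4*p^2 + 144*p - 320) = (p - 5)*(p - 4)*(p^3 - 5*p^2 - 16*p + 80) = (p - 5)*(p - 4)^2*(p^2 - p - 20) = (p - 5)^2*(p - 4)^2*(p + 4)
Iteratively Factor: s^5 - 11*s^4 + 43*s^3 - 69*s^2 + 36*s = (s - 3)*(s^4 - 8*s^3 + 19*s^2 - 12*s) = (s - 3)^2*(s^3 - 5*s^2 + 4*s) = (s - 3)^2*(s - 1)*(s^2 - 4*s) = s*(s - 3)^2*(s - 1)*(s - 4)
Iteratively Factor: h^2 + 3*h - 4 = (h + 4)*(h - 1)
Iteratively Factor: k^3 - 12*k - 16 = (k - 4)*(k^2 + 4*k + 4) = (k - 4)*(k + 2)*(k + 2)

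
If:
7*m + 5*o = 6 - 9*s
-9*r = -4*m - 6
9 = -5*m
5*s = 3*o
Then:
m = -9/5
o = 93/52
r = -2/15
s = 279/260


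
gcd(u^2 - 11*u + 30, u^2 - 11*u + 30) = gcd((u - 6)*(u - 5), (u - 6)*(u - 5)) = u^2 - 11*u + 30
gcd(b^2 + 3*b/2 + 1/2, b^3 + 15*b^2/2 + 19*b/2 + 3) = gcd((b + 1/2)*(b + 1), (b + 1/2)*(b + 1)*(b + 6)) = b^2 + 3*b/2 + 1/2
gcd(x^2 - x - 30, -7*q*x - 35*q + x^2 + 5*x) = x + 5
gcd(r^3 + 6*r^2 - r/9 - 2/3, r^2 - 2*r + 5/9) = r - 1/3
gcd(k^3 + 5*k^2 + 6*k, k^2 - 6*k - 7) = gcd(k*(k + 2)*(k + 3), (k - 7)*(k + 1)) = 1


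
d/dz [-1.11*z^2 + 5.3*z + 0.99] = 5.3 - 2.22*z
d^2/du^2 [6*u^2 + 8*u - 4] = 12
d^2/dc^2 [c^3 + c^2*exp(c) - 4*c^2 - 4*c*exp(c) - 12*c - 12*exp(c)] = c^2*exp(c) + 6*c - 18*exp(c) - 8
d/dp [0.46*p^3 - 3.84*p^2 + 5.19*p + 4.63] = 1.38*p^2 - 7.68*p + 5.19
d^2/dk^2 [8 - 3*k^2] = -6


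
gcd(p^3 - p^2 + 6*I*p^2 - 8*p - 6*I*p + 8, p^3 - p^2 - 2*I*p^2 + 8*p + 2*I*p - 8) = p^2 + p*(-1 + 2*I) - 2*I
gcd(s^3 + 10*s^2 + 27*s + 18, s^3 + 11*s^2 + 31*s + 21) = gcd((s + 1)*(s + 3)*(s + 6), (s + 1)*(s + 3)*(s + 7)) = s^2 + 4*s + 3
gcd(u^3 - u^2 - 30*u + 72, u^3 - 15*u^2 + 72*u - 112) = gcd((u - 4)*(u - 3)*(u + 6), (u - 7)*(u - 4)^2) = u - 4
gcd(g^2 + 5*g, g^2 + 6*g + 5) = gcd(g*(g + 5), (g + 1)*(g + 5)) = g + 5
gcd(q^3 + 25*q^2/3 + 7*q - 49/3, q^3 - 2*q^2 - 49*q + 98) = q + 7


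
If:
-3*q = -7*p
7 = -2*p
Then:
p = -7/2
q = -49/6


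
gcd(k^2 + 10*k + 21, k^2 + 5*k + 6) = k + 3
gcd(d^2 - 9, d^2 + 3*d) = d + 3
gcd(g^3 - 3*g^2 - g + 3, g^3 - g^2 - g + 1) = g^2 - 1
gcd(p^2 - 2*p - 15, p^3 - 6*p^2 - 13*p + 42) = p + 3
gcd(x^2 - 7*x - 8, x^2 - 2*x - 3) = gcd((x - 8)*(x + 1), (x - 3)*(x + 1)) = x + 1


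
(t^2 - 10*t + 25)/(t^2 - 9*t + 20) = (t - 5)/(t - 4)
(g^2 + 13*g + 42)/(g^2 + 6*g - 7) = (g + 6)/(g - 1)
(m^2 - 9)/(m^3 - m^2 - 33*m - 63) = (m - 3)/(m^2 - 4*m - 21)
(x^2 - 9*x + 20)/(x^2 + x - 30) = (x - 4)/(x + 6)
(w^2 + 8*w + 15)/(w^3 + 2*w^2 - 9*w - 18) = (w + 5)/(w^2 - w - 6)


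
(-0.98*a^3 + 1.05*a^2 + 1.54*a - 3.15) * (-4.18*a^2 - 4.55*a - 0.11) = 4.0964*a^5 + 0.0699999999999994*a^4 - 11.1069*a^3 + 6.0445*a^2 + 14.1631*a + 0.3465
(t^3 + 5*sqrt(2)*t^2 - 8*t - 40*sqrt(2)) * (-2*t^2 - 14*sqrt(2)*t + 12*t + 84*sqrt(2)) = -2*t^5 - 24*sqrt(2)*t^4 + 12*t^4 - 124*t^3 + 144*sqrt(2)*t^3 + 192*sqrt(2)*t^2 + 744*t^2 - 1152*sqrt(2)*t + 1120*t - 6720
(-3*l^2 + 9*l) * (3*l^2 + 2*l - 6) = -9*l^4 + 21*l^3 + 36*l^2 - 54*l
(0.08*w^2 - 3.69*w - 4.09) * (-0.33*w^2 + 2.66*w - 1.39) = -0.0264*w^4 + 1.4305*w^3 - 8.5769*w^2 - 5.7503*w + 5.6851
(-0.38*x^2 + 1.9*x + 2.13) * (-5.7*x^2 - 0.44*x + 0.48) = 2.166*x^4 - 10.6628*x^3 - 13.1594*x^2 - 0.0252*x + 1.0224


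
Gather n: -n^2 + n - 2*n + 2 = -n^2 - n + 2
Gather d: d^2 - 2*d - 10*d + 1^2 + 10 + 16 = d^2 - 12*d + 27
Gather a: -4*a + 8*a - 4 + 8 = 4*a + 4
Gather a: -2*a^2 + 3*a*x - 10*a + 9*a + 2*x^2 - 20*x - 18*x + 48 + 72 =-2*a^2 + a*(3*x - 1) + 2*x^2 - 38*x + 120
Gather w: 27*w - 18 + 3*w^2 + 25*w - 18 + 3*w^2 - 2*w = 6*w^2 + 50*w - 36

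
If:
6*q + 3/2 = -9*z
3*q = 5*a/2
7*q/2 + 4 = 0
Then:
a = -48/35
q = -8/7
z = 25/42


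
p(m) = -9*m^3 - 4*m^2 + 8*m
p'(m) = -27*m^2 - 8*m + 8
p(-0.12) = -1.00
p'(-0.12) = 8.57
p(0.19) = 1.31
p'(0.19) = 5.51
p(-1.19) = -0.02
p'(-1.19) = -20.71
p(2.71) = -186.82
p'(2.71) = -211.97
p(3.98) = -598.92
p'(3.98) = -451.53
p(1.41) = -21.90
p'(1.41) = -56.96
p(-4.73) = 825.08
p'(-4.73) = -558.23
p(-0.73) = -4.47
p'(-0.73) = -0.55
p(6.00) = -2040.00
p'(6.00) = -1012.00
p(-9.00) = 6165.00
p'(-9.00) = -2107.00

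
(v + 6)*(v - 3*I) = v^2 + 6*v - 3*I*v - 18*I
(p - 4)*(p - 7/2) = p^2 - 15*p/2 + 14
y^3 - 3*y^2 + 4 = (y - 2)^2*(y + 1)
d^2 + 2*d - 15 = (d - 3)*(d + 5)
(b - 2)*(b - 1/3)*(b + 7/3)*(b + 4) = b^4 + 4*b^3 - 43*b^2/9 - 158*b/9 + 56/9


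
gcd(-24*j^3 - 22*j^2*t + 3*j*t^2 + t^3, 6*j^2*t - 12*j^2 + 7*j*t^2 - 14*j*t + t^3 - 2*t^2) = 6*j^2 + 7*j*t + t^2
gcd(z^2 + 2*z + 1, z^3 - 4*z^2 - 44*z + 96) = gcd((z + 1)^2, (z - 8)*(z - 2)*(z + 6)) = 1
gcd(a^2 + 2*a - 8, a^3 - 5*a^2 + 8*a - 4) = a - 2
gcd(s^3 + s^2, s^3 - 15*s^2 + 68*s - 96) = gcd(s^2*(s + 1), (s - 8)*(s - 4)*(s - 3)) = 1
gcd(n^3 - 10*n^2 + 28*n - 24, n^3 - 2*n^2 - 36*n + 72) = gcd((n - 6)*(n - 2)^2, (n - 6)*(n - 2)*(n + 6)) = n^2 - 8*n + 12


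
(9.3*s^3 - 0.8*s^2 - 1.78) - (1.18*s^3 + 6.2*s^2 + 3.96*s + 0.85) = 8.12*s^3 - 7.0*s^2 - 3.96*s - 2.63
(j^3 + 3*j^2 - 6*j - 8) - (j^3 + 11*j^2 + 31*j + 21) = -8*j^2 - 37*j - 29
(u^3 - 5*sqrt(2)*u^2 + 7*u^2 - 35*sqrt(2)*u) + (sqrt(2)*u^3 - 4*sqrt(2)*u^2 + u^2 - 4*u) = u^3 + sqrt(2)*u^3 - 9*sqrt(2)*u^2 + 8*u^2 - 35*sqrt(2)*u - 4*u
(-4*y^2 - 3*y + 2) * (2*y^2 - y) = -8*y^4 - 2*y^3 + 7*y^2 - 2*y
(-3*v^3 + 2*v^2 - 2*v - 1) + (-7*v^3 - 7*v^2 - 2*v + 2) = -10*v^3 - 5*v^2 - 4*v + 1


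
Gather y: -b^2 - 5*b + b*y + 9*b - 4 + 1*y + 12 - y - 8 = -b^2 + b*y + 4*b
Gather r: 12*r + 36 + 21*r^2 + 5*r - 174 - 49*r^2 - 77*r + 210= -28*r^2 - 60*r + 72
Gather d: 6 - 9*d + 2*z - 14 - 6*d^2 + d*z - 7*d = -6*d^2 + d*(z - 16) + 2*z - 8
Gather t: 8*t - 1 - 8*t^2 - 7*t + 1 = -8*t^2 + t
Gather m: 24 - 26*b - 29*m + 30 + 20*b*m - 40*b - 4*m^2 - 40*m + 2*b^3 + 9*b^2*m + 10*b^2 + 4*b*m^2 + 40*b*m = 2*b^3 + 10*b^2 - 66*b + m^2*(4*b - 4) + m*(9*b^2 + 60*b - 69) + 54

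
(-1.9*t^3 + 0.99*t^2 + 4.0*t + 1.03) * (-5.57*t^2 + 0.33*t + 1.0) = 10.583*t^5 - 6.1413*t^4 - 23.8533*t^3 - 3.4271*t^2 + 4.3399*t + 1.03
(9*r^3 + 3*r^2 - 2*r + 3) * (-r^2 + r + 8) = -9*r^5 + 6*r^4 + 77*r^3 + 19*r^2 - 13*r + 24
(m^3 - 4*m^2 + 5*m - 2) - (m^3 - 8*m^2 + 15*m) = 4*m^2 - 10*m - 2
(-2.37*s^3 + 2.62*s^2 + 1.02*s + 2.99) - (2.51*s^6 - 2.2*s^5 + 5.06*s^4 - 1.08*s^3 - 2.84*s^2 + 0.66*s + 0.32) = -2.51*s^6 + 2.2*s^5 - 5.06*s^4 - 1.29*s^3 + 5.46*s^2 + 0.36*s + 2.67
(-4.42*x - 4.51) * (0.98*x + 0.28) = -4.3316*x^2 - 5.6574*x - 1.2628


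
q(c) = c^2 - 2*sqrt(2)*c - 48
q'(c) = 2*c - 2*sqrt(2)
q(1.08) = -49.89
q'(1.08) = -0.67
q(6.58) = -23.31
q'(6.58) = 10.33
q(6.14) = -27.67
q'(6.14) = 9.45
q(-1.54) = -41.27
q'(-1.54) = -5.91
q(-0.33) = -46.96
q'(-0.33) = -3.49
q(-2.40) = -35.45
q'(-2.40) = -7.63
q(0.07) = -48.19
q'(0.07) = -2.69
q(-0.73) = -45.40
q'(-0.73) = -4.29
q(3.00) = -47.49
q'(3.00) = 3.17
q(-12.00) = 129.94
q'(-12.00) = -26.83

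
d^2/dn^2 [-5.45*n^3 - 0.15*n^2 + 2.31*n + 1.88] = -32.7*n - 0.3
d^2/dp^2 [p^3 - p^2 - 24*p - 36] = 6*p - 2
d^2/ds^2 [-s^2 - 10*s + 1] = -2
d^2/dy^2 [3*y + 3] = 0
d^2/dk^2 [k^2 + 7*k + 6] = 2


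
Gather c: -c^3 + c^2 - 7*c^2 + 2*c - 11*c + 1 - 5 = -c^3 - 6*c^2 - 9*c - 4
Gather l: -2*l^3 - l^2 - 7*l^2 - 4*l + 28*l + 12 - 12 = -2*l^3 - 8*l^2 + 24*l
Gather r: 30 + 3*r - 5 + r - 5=4*r + 20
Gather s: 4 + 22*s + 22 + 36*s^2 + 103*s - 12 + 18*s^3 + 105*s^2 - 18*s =18*s^3 + 141*s^2 + 107*s + 14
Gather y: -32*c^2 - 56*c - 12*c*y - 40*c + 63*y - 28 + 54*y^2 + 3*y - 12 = -32*c^2 - 96*c + 54*y^2 + y*(66 - 12*c) - 40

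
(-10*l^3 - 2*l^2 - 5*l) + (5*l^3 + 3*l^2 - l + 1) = -5*l^3 + l^2 - 6*l + 1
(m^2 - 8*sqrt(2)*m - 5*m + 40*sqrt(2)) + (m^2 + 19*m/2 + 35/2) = 2*m^2 - 8*sqrt(2)*m + 9*m/2 + 35/2 + 40*sqrt(2)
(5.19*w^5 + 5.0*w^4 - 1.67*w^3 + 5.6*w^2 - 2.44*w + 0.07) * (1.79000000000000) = 9.2901*w^5 + 8.95*w^4 - 2.9893*w^3 + 10.024*w^2 - 4.3676*w + 0.1253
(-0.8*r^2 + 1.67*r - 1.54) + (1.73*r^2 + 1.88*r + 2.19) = 0.93*r^2 + 3.55*r + 0.65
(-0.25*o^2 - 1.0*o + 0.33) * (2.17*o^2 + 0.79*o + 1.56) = -0.5425*o^4 - 2.3675*o^3 - 0.4639*o^2 - 1.2993*o + 0.5148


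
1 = 1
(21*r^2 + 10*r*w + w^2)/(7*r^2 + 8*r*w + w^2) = (3*r + w)/(r + w)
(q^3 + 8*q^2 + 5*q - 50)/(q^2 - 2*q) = q + 10 + 25/q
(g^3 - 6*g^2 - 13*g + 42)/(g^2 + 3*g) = g - 9 + 14/g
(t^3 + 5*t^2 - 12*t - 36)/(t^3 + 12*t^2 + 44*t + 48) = (t - 3)/(t + 4)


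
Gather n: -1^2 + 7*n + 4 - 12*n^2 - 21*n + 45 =-12*n^2 - 14*n + 48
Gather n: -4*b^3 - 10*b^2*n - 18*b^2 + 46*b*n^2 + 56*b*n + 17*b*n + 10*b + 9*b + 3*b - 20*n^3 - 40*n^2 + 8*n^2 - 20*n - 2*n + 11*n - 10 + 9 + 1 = -4*b^3 - 18*b^2 + 22*b - 20*n^3 + n^2*(46*b - 32) + n*(-10*b^2 + 73*b - 11)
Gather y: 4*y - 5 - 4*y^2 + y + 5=-4*y^2 + 5*y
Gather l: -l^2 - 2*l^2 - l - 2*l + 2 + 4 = -3*l^2 - 3*l + 6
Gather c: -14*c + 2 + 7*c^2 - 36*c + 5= 7*c^2 - 50*c + 7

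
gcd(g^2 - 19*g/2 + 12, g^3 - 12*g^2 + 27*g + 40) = g - 8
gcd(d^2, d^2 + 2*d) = d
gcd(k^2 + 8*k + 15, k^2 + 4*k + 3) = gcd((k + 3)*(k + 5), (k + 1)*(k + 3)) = k + 3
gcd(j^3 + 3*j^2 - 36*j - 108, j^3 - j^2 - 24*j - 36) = j^2 - 3*j - 18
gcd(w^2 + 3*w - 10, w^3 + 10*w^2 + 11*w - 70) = w^2 + 3*w - 10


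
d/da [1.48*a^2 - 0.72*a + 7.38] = 2.96*a - 0.72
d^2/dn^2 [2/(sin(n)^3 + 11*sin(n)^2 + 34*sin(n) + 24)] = 2*(-9*sin(n)^5 - 112*sin(n)^4 - 428*sin(n)^3 - 302*sin(n)^2 + 1132*sin(n) + 1784)/((sin(n) + 1)^2*(sin(n) + 4)^3*(sin(n) + 6)^3)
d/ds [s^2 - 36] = 2*s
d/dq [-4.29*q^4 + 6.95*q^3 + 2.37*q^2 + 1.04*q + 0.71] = -17.16*q^3 + 20.85*q^2 + 4.74*q + 1.04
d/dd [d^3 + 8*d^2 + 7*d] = 3*d^2 + 16*d + 7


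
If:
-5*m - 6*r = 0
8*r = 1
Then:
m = -3/20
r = 1/8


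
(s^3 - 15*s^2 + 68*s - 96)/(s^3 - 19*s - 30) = (-s^3 + 15*s^2 - 68*s + 96)/(-s^3 + 19*s + 30)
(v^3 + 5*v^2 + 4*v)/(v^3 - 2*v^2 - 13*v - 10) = v*(v + 4)/(v^2 - 3*v - 10)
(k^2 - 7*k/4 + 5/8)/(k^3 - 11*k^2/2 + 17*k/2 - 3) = (k - 5/4)/(k^2 - 5*k + 6)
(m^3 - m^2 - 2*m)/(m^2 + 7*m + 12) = m*(m^2 - m - 2)/(m^2 + 7*m + 12)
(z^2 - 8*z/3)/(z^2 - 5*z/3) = (3*z - 8)/(3*z - 5)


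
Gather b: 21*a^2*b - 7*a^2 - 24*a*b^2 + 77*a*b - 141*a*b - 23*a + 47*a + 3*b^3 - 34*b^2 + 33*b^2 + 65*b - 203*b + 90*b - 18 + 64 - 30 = -7*a^2 + 24*a + 3*b^3 + b^2*(-24*a - 1) + b*(21*a^2 - 64*a - 48) + 16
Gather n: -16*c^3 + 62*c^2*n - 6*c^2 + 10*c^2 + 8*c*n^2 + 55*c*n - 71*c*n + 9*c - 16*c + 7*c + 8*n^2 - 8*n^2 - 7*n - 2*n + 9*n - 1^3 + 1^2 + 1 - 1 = -16*c^3 + 4*c^2 + 8*c*n^2 + n*(62*c^2 - 16*c)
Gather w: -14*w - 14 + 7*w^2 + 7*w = 7*w^2 - 7*w - 14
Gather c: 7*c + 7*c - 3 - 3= 14*c - 6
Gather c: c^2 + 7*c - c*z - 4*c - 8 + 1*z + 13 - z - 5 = c^2 + c*(3 - z)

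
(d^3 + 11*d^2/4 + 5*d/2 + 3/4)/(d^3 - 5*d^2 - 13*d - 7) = (d + 3/4)/(d - 7)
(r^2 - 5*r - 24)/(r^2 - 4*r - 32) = (r + 3)/(r + 4)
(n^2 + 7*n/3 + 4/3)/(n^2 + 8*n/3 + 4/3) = (3*n^2 + 7*n + 4)/(3*n^2 + 8*n + 4)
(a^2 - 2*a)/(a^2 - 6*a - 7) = a*(2 - a)/(-a^2 + 6*a + 7)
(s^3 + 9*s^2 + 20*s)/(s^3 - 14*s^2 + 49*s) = (s^2 + 9*s + 20)/(s^2 - 14*s + 49)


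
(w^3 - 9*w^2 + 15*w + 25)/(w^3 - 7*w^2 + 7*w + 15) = (w - 5)/(w - 3)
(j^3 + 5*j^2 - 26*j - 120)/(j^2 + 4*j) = j + 1 - 30/j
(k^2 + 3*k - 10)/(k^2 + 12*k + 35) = (k - 2)/(k + 7)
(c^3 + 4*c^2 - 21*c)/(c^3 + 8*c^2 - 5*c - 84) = c/(c + 4)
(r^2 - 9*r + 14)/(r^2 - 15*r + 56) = (r - 2)/(r - 8)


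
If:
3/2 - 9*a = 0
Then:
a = 1/6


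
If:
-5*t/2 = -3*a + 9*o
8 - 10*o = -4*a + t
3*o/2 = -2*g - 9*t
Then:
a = -8*t/3 - 12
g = 3 - 29*t/8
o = -7*t/6 - 4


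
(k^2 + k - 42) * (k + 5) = k^3 + 6*k^2 - 37*k - 210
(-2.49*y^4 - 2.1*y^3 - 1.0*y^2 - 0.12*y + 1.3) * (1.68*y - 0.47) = -4.1832*y^5 - 2.3577*y^4 - 0.693*y^3 + 0.2684*y^2 + 2.2404*y - 0.611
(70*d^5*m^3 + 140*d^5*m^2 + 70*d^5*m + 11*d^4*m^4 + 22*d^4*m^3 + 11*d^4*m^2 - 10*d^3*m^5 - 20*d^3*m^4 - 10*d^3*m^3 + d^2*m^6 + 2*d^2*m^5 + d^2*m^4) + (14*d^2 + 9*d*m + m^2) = 70*d^5*m^3 + 140*d^5*m^2 + 70*d^5*m + 11*d^4*m^4 + 22*d^4*m^3 + 11*d^4*m^2 - 10*d^3*m^5 - 20*d^3*m^4 - 10*d^3*m^3 + d^2*m^6 + 2*d^2*m^5 + d^2*m^4 + 14*d^2 + 9*d*m + m^2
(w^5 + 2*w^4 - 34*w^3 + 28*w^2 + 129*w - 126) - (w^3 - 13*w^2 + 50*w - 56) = w^5 + 2*w^4 - 35*w^3 + 41*w^2 + 79*w - 70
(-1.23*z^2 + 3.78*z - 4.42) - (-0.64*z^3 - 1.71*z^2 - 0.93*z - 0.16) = 0.64*z^3 + 0.48*z^2 + 4.71*z - 4.26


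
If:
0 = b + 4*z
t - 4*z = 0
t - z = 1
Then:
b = -4/3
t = 4/3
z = 1/3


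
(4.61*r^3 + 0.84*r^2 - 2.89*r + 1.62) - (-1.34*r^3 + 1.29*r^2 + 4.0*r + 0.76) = 5.95*r^3 - 0.45*r^2 - 6.89*r + 0.86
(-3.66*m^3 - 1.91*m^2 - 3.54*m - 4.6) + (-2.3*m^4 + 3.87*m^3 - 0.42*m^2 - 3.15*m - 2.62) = -2.3*m^4 + 0.21*m^3 - 2.33*m^2 - 6.69*m - 7.22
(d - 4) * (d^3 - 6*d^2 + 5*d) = d^4 - 10*d^3 + 29*d^2 - 20*d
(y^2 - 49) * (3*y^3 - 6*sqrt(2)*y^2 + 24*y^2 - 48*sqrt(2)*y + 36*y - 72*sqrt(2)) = 3*y^5 - 6*sqrt(2)*y^4 + 24*y^4 - 111*y^3 - 48*sqrt(2)*y^3 - 1176*y^2 + 222*sqrt(2)*y^2 - 1764*y + 2352*sqrt(2)*y + 3528*sqrt(2)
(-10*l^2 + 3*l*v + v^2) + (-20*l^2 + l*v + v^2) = -30*l^2 + 4*l*v + 2*v^2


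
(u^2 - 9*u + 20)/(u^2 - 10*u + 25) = (u - 4)/(u - 5)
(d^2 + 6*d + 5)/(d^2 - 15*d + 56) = (d^2 + 6*d + 5)/(d^2 - 15*d + 56)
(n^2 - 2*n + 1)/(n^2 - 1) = (n - 1)/(n + 1)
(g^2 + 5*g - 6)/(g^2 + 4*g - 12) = (g - 1)/(g - 2)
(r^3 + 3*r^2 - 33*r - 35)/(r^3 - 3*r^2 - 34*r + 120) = (r^2 + 8*r + 7)/(r^2 + 2*r - 24)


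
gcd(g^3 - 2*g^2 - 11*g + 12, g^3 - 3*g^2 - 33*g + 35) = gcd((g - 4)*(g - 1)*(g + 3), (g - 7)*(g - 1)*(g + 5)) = g - 1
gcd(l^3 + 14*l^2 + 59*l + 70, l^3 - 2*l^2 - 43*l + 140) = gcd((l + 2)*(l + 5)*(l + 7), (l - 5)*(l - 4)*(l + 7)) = l + 7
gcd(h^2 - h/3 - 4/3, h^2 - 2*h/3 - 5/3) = h + 1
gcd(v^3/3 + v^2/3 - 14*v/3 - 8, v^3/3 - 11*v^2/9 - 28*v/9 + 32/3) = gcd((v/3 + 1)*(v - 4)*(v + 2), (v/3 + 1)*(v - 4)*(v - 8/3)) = v^2 - v - 12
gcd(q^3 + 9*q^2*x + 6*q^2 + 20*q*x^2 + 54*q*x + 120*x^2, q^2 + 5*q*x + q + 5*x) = q + 5*x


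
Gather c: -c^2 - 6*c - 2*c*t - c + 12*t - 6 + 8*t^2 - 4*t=-c^2 + c*(-2*t - 7) + 8*t^2 + 8*t - 6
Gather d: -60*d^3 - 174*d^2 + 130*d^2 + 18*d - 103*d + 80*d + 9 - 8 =-60*d^3 - 44*d^2 - 5*d + 1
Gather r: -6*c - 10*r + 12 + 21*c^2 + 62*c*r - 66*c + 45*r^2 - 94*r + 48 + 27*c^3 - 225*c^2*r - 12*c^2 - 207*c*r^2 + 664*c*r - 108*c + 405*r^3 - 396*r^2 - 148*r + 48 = 27*c^3 + 9*c^2 - 180*c + 405*r^3 + r^2*(-207*c - 351) + r*(-225*c^2 + 726*c - 252) + 108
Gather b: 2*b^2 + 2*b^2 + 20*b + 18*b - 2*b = 4*b^2 + 36*b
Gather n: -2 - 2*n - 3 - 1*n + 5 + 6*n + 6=3*n + 6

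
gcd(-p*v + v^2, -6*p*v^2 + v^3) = v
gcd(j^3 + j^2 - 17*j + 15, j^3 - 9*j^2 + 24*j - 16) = j - 1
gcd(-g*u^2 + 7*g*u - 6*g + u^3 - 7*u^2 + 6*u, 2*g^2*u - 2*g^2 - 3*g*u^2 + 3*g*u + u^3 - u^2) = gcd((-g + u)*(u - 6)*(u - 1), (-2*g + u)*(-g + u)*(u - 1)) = -g*u + g + u^2 - u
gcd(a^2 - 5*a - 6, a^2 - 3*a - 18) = a - 6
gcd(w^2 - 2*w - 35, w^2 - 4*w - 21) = w - 7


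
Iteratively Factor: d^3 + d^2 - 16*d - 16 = (d - 4)*(d^2 + 5*d + 4) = (d - 4)*(d + 1)*(d + 4)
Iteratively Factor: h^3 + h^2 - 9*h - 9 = (h - 3)*(h^2 + 4*h + 3) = (h - 3)*(h + 1)*(h + 3)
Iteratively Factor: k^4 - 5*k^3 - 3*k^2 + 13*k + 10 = (k - 2)*(k^3 - 3*k^2 - 9*k - 5) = (k - 2)*(k + 1)*(k^2 - 4*k - 5) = (k - 2)*(k + 1)^2*(k - 5)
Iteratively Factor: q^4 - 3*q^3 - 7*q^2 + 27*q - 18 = (q + 3)*(q^3 - 6*q^2 + 11*q - 6) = (q - 1)*(q + 3)*(q^2 - 5*q + 6) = (q - 2)*(q - 1)*(q + 3)*(q - 3)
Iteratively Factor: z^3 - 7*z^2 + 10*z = (z)*(z^2 - 7*z + 10) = z*(z - 2)*(z - 5)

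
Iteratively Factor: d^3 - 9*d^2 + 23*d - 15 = (d - 3)*(d^2 - 6*d + 5) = (d - 3)*(d - 1)*(d - 5)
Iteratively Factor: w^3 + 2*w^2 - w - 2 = (w + 1)*(w^2 + w - 2) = (w + 1)*(w + 2)*(w - 1)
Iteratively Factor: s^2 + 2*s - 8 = (s - 2)*(s + 4)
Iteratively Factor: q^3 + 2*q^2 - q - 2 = (q - 1)*(q^2 + 3*q + 2) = (q - 1)*(q + 2)*(q + 1)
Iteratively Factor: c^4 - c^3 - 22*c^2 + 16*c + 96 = (c + 2)*(c^3 - 3*c^2 - 16*c + 48) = (c + 2)*(c + 4)*(c^2 - 7*c + 12) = (c - 4)*(c + 2)*(c + 4)*(c - 3)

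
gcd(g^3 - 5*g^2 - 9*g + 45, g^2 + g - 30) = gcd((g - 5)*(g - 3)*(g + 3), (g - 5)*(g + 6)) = g - 5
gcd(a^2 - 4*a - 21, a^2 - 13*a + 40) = 1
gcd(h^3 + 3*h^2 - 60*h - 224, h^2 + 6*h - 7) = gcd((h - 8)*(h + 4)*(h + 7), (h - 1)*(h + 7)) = h + 7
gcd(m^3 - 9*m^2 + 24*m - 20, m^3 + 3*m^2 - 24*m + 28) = m^2 - 4*m + 4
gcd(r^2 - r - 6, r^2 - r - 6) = r^2 - r - 6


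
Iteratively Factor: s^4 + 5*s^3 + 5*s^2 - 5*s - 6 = (s - 1)*(s^3 + 6*s^2 + 11*s + 6) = (s - 1)*(s + 1)*(s^2 + 5*s + 6) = (s - 1)*(s + 1)*(s + 3)*(s + 2)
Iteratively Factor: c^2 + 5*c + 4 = (c + 1)*(c + 4)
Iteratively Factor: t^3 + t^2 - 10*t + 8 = (t + 4)*(t^2 - 3*t + 2) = (t - 1)*(t + 4)*(t - 2)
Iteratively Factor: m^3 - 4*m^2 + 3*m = (m - 3)*(m^2 - m) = (m - 3)*(m - 1)*(m)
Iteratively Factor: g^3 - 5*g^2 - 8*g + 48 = (g - 4)*(g^2 - g - 12) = (g - 4)^2*(g + 3)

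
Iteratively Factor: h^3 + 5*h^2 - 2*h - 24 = (h + 3)*(h^2 + 2*h - 8) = (h + 3)*(h + 4)*(h - 2)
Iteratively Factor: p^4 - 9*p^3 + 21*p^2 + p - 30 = (p + 1)*(p^3 - 10*p^2 + 31*p - 30) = (p - 3)*(p + 1)*(p^2 - 7*p + 10) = (p - 5)*(p - 3)*(p + 1)*(p - 2)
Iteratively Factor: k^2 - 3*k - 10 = (k - 5)*(k + 2)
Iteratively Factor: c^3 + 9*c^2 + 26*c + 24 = (c + 3)*(c^2 + 6*c + 8) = (c + 3)*(c + 4)*(c + 2)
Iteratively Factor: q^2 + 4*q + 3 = (q + 1)*(q + 3)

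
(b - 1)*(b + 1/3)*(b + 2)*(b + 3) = b^4 + 13*b^3/3 + 7*b^2/3 - 17*b/3 - 2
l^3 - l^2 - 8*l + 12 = (l - 2)^2*(l + 3)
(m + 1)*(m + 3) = m^2 + 4*m + 3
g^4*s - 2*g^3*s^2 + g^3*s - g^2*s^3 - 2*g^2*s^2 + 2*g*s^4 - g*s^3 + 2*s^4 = (g - 2*s)*(g - s)*(g + s)*(g*s + s)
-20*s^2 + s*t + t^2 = (-4*s + t)*(5*s + t)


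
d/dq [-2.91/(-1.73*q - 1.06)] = -5.0343/(1.73*q + 1.06)^2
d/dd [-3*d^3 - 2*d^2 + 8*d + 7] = -9*d^2 - 4*d + 8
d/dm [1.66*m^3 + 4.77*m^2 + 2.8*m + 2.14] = 4.98*m^2 + 9.54*m + 2.8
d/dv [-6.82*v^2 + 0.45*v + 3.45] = 0.45 - 13.64*v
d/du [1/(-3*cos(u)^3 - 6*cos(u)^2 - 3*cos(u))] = (-sin(u)/(3*cos(u)^2) - tan(u))/(cos(u) + 1)^3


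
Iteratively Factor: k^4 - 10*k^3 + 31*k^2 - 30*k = (k - 3)*(k^3 - 7*k^2 + 10*k) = k*(k - 3)*(k^2 - 7*k + 10) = k*(k - 5)*(k - 3)*(k - 2)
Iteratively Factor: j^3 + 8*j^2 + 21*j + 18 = (j + 3)*(j^2 + 5*j + 6) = (j + 3)^2*(j + 2)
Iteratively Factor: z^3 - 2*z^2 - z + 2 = (z + 1)*(z^2 - 3*z + 2) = (z - 1)*(z + 1)*(z - 2)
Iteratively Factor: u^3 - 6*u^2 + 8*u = (u - 4)*(u^2 - 2*u) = (u - 4)*(u - 2)*(u)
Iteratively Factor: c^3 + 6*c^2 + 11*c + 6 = (c + 2)*(c^2 + 4*c + 3) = (c + 1)*(c + 2)*(c + 3)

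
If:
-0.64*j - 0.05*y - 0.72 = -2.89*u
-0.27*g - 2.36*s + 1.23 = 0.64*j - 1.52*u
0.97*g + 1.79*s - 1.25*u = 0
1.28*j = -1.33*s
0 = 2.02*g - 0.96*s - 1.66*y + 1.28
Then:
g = -1.89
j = -1.05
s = 1.01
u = -0.02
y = -2.11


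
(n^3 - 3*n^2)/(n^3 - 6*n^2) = (n - 3)/(n - 6)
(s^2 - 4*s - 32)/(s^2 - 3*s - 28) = (s - 8)/(s - 7)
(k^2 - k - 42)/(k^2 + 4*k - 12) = (k - 7)/(k - 2)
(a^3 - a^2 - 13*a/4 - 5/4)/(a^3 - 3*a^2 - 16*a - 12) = (a^2 - 2*a - 5/4)/(a^2 - 4*a - 12)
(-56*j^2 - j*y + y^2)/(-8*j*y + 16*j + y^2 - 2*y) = (7*j + y)/(y - 2)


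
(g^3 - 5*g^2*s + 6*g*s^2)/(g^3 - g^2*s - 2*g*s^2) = (g - 3*s)/(g + s)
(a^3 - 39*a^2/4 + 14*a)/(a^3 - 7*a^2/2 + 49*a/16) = 4*(a - 8)/(4*a - 7)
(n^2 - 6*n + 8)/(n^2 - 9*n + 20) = (n - 2)/(n - 5)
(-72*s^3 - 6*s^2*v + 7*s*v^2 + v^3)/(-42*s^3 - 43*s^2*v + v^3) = (12*s^2 - s*v - v^2)/(7*s^2 + 6*s*v - v^2)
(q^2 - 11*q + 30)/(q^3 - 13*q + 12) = (q^2 - 11*q + 30)/(q^3 - 13*q + 12)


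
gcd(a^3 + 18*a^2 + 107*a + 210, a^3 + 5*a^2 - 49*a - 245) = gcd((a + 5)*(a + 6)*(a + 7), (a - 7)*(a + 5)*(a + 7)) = a^2 + 12*a + 35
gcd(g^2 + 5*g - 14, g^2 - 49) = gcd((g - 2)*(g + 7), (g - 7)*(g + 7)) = g + 7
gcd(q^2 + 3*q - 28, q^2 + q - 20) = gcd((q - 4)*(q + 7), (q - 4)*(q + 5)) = q - 4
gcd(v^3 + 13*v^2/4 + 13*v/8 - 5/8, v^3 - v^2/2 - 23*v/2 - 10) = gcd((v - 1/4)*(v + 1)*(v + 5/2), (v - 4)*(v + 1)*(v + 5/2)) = v^2 + 7*v/2 + 5/2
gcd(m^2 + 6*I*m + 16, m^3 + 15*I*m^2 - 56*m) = m + 8*I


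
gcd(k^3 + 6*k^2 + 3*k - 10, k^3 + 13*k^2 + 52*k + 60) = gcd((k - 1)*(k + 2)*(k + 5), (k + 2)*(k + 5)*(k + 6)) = k^2 + 7*k + 10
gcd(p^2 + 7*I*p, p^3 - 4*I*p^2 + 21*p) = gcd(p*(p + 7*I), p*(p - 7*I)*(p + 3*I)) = p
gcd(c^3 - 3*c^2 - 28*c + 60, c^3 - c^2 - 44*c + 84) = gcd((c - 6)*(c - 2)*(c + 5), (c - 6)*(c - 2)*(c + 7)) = c^2 - 8*c + 12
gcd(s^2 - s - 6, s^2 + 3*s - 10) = 1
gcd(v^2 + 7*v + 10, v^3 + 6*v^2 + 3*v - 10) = v^2 + 7*v + 10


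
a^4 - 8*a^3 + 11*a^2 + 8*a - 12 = (a - 6)*(a - 2)*(a - 1)*(a + 1)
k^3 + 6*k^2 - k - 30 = (k - 2)*(k + 3)*(k + 5)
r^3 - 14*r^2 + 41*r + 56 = (r - 8)*(r - 7)*(r + 1)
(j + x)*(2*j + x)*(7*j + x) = 14*j^3 + 23*j^2*x + 10*j*x^2 + x^3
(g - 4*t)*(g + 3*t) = g^2 - g*t - 12*t^2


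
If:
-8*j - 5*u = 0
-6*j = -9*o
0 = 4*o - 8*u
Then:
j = 0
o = 0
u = 0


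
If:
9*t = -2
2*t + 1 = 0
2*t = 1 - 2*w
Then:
No Solution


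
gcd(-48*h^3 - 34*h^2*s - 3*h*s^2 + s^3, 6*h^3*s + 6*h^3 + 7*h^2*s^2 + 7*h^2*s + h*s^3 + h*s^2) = 1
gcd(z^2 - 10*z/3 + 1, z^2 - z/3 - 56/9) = 1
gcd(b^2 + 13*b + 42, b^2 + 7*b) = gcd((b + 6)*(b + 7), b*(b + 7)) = b + 7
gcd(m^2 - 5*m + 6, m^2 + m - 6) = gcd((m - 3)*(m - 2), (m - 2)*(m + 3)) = m - 2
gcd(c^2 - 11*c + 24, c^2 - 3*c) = c - 3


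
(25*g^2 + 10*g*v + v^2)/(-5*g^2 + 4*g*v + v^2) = (5*g + v)/(-g + v)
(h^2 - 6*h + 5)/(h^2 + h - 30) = (h - 1)/(h + 6)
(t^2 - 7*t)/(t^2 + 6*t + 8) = t*(t - 7)/(t^2 + 6*t + 8)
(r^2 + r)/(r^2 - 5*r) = (r + 1)/(r - 5)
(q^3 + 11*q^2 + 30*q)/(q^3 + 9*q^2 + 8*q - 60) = q/(q - 2)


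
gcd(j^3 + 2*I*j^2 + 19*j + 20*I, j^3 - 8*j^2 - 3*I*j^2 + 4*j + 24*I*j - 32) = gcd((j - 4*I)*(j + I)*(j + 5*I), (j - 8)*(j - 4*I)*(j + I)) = j^2 - 3*I*j + 4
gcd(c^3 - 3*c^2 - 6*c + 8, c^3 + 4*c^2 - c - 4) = c - 1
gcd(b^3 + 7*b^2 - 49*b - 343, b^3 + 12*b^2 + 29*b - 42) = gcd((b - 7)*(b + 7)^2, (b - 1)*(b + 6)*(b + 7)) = b + 7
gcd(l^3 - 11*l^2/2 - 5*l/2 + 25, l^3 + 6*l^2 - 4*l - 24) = l + 2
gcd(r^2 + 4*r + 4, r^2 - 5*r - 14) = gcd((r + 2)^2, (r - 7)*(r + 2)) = r + 2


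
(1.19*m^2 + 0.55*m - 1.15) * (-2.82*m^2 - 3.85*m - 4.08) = -3.3558*m^4 - 6.1325*m^3 - 3.7297*m^2 + 2.1835*m + 4.692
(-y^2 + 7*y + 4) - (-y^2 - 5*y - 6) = 12*y + 10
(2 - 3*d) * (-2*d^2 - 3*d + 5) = 6*d^3 + 5*d^2 - 21*d + 10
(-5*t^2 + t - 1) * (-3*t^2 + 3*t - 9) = 15*t^4 - 18*t^3 + 51*t^2 - 12*t + 9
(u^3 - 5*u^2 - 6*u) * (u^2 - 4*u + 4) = u^5 - 9*u^4 + 18*u^3 + 4*u^2 - 24*u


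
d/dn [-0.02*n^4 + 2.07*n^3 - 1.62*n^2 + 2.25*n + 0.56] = -0.08*n^3 + 6.21*n^2 - 3.24*n + 2.25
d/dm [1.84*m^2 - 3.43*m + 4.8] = 3.68*m - 3.43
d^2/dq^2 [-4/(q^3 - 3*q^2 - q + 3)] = 8*(3*(q - 1)*(q^3 - 3*q^2 - q + 3) - (-3*q^2 + 6*q + 1)^2)/(q^3 - 3*q^2 - q + 3)^3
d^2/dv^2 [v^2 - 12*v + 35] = 2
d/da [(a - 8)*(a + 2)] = 2*a - 6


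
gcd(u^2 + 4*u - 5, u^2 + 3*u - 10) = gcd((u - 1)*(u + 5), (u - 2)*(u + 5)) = u + 5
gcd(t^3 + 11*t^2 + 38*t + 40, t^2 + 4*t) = t + 4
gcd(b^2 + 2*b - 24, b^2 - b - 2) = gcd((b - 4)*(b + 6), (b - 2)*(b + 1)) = 1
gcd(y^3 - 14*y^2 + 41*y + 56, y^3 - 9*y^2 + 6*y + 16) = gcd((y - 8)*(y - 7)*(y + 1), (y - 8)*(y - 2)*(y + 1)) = y^2 - 7*y - 8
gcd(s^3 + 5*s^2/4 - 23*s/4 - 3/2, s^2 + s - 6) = s^2 + s - 6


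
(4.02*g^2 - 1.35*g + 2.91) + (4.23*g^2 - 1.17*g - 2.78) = 8.25*g^2 - 2.52*g + 0.13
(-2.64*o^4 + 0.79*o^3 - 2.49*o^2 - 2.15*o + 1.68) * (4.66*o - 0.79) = -12.3024*o^5 + 5.767*o^4 - 12.2275*o^3 - 8.0519*o^2 + 9.5273*o - 1.3272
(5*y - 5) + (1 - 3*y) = 2*y - 4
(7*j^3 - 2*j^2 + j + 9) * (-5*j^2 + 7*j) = -35*j^5 + 59*j^4 - 19*j^3 - 38*j^2 + 63*j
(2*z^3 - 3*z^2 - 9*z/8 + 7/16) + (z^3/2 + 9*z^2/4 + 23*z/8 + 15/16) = 5*z^3/2 - 3*z^2/4 + 7*z/4 + 11/8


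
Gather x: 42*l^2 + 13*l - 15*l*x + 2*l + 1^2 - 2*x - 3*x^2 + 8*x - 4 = 42*l^2 + 15*l - 3*x^2 + x*(6 - 15*l) - 3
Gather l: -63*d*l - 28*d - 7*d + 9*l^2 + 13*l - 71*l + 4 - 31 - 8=-35*d + 9*l^2 + l*(-63*d - 58) - 35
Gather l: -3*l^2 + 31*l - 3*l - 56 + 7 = -3*l^2 + 28*l - 49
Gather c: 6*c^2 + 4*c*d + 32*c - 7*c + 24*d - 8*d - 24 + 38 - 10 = 6*c^2 + c*(4*d + 25) + 16*d + 4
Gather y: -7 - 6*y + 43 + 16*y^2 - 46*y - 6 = 16*y^2 - 52*y + 30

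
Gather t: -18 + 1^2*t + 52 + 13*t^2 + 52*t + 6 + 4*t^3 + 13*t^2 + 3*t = 4*t^3 + 26*t^2 + 56*t + 40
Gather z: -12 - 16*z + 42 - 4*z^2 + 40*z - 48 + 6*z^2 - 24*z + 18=2*z^2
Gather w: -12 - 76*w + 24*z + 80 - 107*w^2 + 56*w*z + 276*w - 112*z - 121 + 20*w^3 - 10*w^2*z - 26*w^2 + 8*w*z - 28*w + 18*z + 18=20*w^3 + w^2*(-10*z - 133) + w*(64*z + 172) - 70*z - 35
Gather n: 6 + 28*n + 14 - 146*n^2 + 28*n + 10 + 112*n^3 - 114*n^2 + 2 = 112*n^3 - 260*n^2 + 56*n + 32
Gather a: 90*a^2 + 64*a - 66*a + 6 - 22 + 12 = 90*a^2 - 2*a - 4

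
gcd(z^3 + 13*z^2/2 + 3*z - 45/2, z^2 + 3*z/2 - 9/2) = z^2 + 3*z/2 - 9/2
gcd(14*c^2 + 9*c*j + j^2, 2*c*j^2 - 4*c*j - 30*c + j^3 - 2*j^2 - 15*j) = 2*c + j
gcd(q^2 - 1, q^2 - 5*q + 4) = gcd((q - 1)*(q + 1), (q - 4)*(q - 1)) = q - 1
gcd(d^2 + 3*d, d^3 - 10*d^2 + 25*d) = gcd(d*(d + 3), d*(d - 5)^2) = d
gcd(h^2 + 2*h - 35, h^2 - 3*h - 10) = h - 5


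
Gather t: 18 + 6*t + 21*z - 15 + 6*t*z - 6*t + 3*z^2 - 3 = 6*t*z + 3*z^2 + 21*z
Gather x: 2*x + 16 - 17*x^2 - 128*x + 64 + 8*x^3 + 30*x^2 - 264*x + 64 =8*x^3 + 13*x^2 - 390*x + 144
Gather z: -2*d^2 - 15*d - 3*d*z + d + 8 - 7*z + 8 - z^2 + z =-2*d^2 - 14*d - z^2 + z*(-3*d - 6) + 16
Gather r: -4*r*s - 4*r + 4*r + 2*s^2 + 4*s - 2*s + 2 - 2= -4*r*s + 2*s^2 + 2*s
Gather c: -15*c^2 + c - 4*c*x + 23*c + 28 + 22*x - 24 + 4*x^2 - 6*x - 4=-15*c^2 + c*(24 - 4*x) + 4*x^2 + 16*x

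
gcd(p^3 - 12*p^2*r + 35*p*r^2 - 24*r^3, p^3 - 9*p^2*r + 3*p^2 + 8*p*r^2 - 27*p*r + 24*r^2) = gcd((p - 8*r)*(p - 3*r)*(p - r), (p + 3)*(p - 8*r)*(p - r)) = p^2 - 9*p*r + 8*r^2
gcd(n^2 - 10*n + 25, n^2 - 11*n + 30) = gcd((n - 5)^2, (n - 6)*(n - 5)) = n - 5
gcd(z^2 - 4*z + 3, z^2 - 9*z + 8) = z - 1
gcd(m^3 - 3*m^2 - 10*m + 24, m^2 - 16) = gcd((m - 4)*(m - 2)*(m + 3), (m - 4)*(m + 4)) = m - 4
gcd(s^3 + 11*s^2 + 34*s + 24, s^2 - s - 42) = s + 6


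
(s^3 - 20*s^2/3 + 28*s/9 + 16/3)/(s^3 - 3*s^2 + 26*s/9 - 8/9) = (3*s^2 - 16*s - 12)/(3*s^2 - 5*s + 2)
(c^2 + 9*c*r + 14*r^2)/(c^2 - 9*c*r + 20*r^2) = (c^2 + 9*c*r + 14*r^2)/(c^2 - 9*c*r + 20*r^2)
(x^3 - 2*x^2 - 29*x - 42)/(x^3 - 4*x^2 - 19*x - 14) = (x + 3)/(x + 1)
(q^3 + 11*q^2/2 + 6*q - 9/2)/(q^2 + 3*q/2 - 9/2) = (2*q^2 + 5*q - 3)/(2*q - 3)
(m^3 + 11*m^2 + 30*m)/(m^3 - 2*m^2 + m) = (m^2 + 11*m + 30)/(m^2 - 2*m + 1)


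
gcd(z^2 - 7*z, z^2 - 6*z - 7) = z - 7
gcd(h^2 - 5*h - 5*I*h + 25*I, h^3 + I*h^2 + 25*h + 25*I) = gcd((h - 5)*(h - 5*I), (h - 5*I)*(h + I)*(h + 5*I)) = h - 5*I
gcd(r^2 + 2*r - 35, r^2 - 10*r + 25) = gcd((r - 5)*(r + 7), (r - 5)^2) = r - 5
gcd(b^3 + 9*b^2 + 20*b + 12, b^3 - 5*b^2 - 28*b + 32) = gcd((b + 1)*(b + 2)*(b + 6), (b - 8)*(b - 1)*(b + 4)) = 1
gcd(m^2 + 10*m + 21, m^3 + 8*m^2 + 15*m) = m + 3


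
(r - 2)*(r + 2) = r^2 - 4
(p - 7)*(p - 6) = p^2 - 13*p + 42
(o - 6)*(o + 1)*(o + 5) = o^3 - 31*o - 30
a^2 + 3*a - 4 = (a - 1)*(a + 4)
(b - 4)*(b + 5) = b^2 + b - 20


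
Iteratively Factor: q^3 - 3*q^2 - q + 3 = (q + 1)*(q^2 - 4*q + 3) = (q - 1)*(q + 1)*(q - 3)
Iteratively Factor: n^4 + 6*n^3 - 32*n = (n - 2)*(n^3 + 8*n^2 + 16*n) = (n - 2)*(n + 4)*(n^2 + 4*n) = n*(n - 2)*(n + 4)*(n + 4)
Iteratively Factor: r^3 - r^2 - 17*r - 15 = (r + 3)*(r^2 - 4*r - 5) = (r + 1)*(r + 3)*(r - 5)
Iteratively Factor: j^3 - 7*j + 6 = (j - 2)*(j^2 + 2*j - 3) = (j - 2)*(j + 3)*(j - 1)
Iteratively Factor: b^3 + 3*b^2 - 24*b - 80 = (b + 4)*(b^2 - b - 20) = (b + 4)^2*(b - 5)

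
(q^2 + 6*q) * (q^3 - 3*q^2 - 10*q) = q^5 + 3*q^4 - 28*q^3 - 60*q^2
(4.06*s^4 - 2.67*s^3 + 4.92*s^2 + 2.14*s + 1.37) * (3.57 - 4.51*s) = -18.3106*s^5 + 26.5359*s^4 - 31.7211*s^3 + 7.913*s^2 + 1.4611*s + 4.8909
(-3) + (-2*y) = -2*y - 3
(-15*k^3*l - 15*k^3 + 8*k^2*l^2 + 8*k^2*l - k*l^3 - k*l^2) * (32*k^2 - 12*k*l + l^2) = -480*k^5*l - 480*k^5 + 436*k^4*l^2 + 436*k^4*l - 143*k^3*l^3 - 143*k^3*l^2 + 20*k^2*l^4 + 20*k^2*l^3 - k*l^5 - k*l^4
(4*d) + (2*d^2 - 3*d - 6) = 2*d^2 + d - 6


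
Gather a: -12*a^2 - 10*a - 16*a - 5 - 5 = -12*a^2 - 26*a - 10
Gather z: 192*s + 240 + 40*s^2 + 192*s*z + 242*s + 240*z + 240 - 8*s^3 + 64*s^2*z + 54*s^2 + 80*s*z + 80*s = -8*s^3 + 94*s^2 + 514*s + z*(64*s^2 + 272*s + 240) + 480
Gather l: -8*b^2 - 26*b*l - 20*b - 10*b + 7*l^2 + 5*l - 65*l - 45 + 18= -8*b^2 - 30*b + 7*l^2 + l*(-26*b - 60) - 27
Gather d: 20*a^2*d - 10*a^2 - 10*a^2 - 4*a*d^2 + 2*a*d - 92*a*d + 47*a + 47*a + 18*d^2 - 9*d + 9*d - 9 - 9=-20*a^2 + 94*a + d^2*(18 - 4*a) + d*(20*a^2 - 90*a) - 18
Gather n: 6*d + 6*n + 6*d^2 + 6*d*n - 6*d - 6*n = 6*d^2 + 6*d*n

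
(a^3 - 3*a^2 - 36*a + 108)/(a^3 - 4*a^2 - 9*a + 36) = (a^2 - 36)/(a^2 - a - 12)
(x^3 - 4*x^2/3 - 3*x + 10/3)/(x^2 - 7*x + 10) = (3*x^2 + 2*x - 5)/(3*(x - 5))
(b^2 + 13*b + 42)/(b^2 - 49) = (b + 6)/(b - 7)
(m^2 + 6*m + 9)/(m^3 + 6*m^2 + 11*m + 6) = (m + 3)/(m^2 + 3*m + 2)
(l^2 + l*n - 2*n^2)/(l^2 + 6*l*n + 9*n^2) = (l^2 + l*n - 2*n^2)/(l^2 + 6*l*n + 9*n^2)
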